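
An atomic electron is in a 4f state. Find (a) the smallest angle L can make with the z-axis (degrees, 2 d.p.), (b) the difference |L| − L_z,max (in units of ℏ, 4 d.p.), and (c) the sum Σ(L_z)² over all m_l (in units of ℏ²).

θ_min ≈ 30.00°; |L|−L_z,max ≈ 0.4641ℏ; Σ(L_z)² = 28 ℏ²

The 4f subshell has l = 3.
cos θ_min = 3/√12, so θ_min ≈ 30.00°.
|L| − L_z,max = (2√3 − 3)ℏ ≈ 0.4641ℏ.
Σ m_l² = 28, so Σ(L_z)² = 28 ℏ².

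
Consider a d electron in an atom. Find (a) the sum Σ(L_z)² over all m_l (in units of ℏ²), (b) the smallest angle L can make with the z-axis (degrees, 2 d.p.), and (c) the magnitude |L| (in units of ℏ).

A d state has l = 2.
Σ m_l² = 10, so Σ(L_z)² = 10 ℏ².
cos θ_min = 2/√6, so θ_min ≈ 35.26°.
|L| = ℏ√(2·3) = √6 ℏ ≈ 2.449ℏ.

Σ(L_z)² = 10 ℏ²; θ_min ≈ 35.26°; |L| = √6 ℏ ≈ 2.449ℏ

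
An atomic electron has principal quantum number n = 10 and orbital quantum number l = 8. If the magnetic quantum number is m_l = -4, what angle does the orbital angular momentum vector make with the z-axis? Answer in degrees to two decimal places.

|L| = √(l(l+1)) ℏ = 6√2 ℏ.
L_z = m_l ℏ = −4ℏ.
cos θ = L_z/|L| = -4/√72, so θ ≈ 118.13°.

θ ≈ 118.13°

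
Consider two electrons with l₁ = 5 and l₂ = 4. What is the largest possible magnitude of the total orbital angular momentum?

The total orbital quantum number L ranges from |l₁ − l₂| to l₁ + l₂ in integer steps.
Allowed values: L = 1, 2, 3, 4, 5, 6, 7, 8, 9.
The largest magnitude corresponds to L = 9: |L_tot| = ℏ√(9·10) = 3√10 ℏ.

|L_tot|_max = 3√10 ℏ ≈ 9.487ℏ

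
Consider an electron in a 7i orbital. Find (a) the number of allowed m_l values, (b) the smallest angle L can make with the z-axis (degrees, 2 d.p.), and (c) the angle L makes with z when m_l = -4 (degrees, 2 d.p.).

7i means n = 7, l = 6.
There are 2l+1 = 13 values of m_l.
cos θ_min = 6/√42, so θ_min ≈ 22.21°.
For m_l = -4: cos θ = -4/√42, θ ≈ 128.11°.

13 values; θ_min ≈ 22.21°; θ(m_l=-4) ≈ 128.11°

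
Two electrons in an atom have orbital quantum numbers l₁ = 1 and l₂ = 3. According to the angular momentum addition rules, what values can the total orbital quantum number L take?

L runs from |1 − 3| = 2 to 1 + 3 = 4.
L ∈ {2, 3, 4}.

L = 2, 3, 4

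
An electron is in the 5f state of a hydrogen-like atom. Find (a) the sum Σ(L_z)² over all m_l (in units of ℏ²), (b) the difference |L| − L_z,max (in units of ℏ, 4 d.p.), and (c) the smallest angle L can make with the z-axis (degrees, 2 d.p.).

Σ(L_z)² = 28 ℏ²; |L|−L_z,max ≈ 0.4641ℏ; θ_min ≈ 30.00°

For 5f, l = 3.
Σ m_l² = 28, so Σ(L_z)² = 28 ℏ².
|L| − L_z,max = (2√3 − 3)ℏ ≈ 0.4641ℏ.
cos θ_min = 3/√12, so θ_min ≈ 30.00°.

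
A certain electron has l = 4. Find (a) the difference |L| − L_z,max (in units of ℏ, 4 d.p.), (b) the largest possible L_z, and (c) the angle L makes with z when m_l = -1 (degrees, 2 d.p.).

|L| − L_z,max = (2√5 − 4)ℏ ≈ 0.4721ℏ.
L_z,max = lℏ = 4ℏ.
For m_l = -1: cos θ = -1/√20, θ ≈ 102.92°.

|L|−L_z,max ≈ 0.4721ℏ; L_z,max = 4ℏ; θ(m_l=-1) ≈ 102.92°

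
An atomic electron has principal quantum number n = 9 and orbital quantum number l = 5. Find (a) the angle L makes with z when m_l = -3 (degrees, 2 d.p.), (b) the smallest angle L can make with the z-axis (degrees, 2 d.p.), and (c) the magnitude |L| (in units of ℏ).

θ(m_l=-3) ≈ 123.21°; θ_min ≈ 24.09°; |L| = √30 ℏ ≈ 5.477ℏ

For m_l = -3: cos θ = -3/√30, θ ≈ 123.21°.
cos θ_min = 5/√30, so θ_min ≈ 24.09°.
|L| = ℏ√(5·6) = √30 ℏ ≈ 5.477ℏ.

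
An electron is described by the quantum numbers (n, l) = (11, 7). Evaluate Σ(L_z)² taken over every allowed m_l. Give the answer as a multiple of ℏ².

The allowed m_l values are -7, -6, -5, -4, -3, -2, -1, 0, 1, 2, 3, 4, 5, 6, 7.
Σ m_l² = l(l+1)(2l+1)/3 = 7·8·15/3 = 280.

Σ(L_z)² = 280 ℏ²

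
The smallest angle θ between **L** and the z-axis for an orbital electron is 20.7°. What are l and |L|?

l = 7, |L| = 2√14 ℏ ≈ 7.483ℏ

At minimum angle, m_l = l, so cos θ = l/√(l(l+1)); cos²θ = l/(l+1) = 0.8751.
Thus l = 0.8751/(1 − 0.8751) ≈ 7.
Then |L| = ℏ√(7·8) = 2√14 ℏ.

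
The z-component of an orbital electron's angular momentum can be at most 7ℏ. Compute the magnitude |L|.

The maximum L_z equals lℏ, giving l = 7.
|L| = √(l(l+1)) ℏ = 2√14 ℏ.

|L| = 2√14 ℏ ≈ 7.483ℏ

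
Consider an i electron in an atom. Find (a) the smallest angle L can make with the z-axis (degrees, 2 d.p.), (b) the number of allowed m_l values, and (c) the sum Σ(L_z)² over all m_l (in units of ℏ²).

θ_min ≈ 22.21°; 13 values; Σ(L_z)² = 182 ℏ²

For an i orbital, l = 6.
cos θ_min = 6/√42, so θ_min ≈ 22.21°.
There are 2l+1 = 13 values of m_l.
Σ m_l² = 182, so Σ(L_z)² = 182 ℏ².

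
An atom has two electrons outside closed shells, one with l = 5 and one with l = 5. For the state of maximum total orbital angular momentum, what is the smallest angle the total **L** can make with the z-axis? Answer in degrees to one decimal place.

θ_min ≈ 17.5°

L runs from |5 − 5| = 0 to 5 + 5 = 10.
Allowed values: L = 0, 1, 2, 3, 4, 5, 6, 7, 8, 9, 10.
The maximum is L = 10, with |L_tot| = ℏ√(10·11) = √110 ℏ.
The minimum angle with z is arccos(10/√110) ≈ 17.5°.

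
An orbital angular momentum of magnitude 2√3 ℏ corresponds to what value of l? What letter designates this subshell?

l = 3 (f orbital)

Since |L|² = l(l+1)ℏ², l(l+1) = 12.
l² + l − 12 = 0 ⇒ l = 3.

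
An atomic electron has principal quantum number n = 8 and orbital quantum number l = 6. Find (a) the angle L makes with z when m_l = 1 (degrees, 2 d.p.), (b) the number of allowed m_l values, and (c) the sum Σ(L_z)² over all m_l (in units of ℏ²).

For m_l = 1: cos θ = 1/√42, θ ≈ 81.12°.
There are 2l+1 = 13 values of m_l.
Σ m_l² = 182, so Σ(L_z)² = 182 ℏ².

θ(m_l=1) ≈ 81.12°; 13 values; Σ(L_z)² = 182 ℏ²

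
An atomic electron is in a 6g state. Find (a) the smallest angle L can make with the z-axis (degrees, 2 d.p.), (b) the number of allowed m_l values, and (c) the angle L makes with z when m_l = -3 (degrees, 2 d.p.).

θ_min ≈ 26.57°; 9 values; θ(m_l=-3) ≈ 132.13°

The 6g subshell has l = 4.
cos θ_min = 4/√20, so θ_min ≈ 26.57°.
There are 2l+1 = 9 values of m_l.
For m_l = -3: cos θ = -3/√20, θ ≈ 132.13°.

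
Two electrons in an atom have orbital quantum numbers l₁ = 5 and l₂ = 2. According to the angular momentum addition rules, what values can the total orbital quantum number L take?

L = 3, 4, 5, 6, 7

L runs from |5 − 2| = 3 to 5 + 2 = 7.
So L can be 3, 4, 5, 6, 7.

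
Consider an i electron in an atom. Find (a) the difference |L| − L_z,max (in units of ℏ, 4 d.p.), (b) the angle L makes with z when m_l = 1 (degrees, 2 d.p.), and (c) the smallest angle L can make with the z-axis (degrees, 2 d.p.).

|L|−L_z,max ≈ 0.4807ℏ; θ(m_l=1) ≈ 81.12°; θ_min ≈ 22.21°

An i state has l = 6.
|L| − L_z,max = (√42 − 6)ℏ ≈ 0.4807ℏ.
For m_l = 1: cos θ = 1/√42, θ ≈ 81.12°.
cos θ_min = 6/√42, so θ_min ≈ 22.21°.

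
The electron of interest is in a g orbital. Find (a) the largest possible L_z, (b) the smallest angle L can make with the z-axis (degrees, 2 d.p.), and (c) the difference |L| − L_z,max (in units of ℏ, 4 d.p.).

L_z,max = 4ℏ; θ_min ≈ 26.57°; |L|−L_z,max ≈ 0.4721ℏ

For a g orbital, l = 4.
L_z,max = lℏ = 4ℏ.
cos θ_min = 4/√20, so θ_min ≈ 26.57°.
|L| − L_z,max = (2√5 − 4)ℏ ≈ 0.4721ℏ.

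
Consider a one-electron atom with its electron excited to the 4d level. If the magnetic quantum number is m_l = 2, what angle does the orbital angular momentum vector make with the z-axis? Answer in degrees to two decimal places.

The 4d level has l = 2.
|L| = ℏ√(l(l+1)) = √6 ℏ.
L_z = m_l ℏ = 2ℏ.
cos θ = L_z/|L| = 2/√6, so θ ≈ 35.26°.

θ ≈ 35.26°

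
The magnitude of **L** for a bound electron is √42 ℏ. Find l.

l = 6

(|L|/ℏ)² = l(l+1) = 42.
l² + l − 42 = 0 ⇒ l = 6.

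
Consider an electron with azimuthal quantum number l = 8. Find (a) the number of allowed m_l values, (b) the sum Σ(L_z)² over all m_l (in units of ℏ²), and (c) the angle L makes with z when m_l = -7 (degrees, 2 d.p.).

There are 2l+1 = 17 values of m_l.
Σ m_l² = 408, so Σ(L_z)² = 408 ℏ².
For m_l = -7: cos θ = -7/√72, θ ≈ 145.58°.

17 values; Σ(L_z)² = 408 ℏ²; θ(m_l=-7) ≈ 145.58°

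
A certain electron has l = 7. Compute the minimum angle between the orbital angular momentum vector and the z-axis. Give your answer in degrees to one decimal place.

θ_min ≈ 20.7°

|L|² = l(l+1)ℏ² = 56ℏ², so |L| = 2√14 ℏ.
The smallest angle corresponds to the largest L_z, i.e. m_l = l = 7, giving L_z = 7ℏ.
cos θ_min = 7/√56, so θ_min ≈ 20.7°.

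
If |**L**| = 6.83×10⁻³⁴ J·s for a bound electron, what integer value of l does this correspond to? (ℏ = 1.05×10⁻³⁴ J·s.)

Dividing by ℏ: |L|/ℏ ≈ 6.505.
Set l(l+1) = 42.31; the integer solution is l = 6.

l = 6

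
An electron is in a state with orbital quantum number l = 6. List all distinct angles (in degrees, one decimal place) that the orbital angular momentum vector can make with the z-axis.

|L| = √(l(l+1)) ℏ = √42 ℏ.
cos θ = m_l/√42 for each m_l ∈ {-6, -5, -4, -3, -2, -1, 0, 1, 2, 3, 4, 5, 6}.

θ ∈ {22.2°, 39.5°, 51.9°, 62.4°, 72.0°, 81.1°, 90.0°, 98.9°, 108.0°, 117.6°, 128.1°, 140.5°, 157.8°}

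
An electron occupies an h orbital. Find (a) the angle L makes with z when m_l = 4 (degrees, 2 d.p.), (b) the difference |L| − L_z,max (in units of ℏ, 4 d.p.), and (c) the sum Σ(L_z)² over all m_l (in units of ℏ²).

θ(m_l=4) ≈ 43.09°; |L|−L_z,max ≈ 0.4772ℏ; Σ(L_z)² = 110 ℏ²

For an h orbital, l = 5.
For m_l = 4: cos θ = 4/√30, θ ≈ 43.09°.
|L| − L_z,max = (√30 − 5)ℏ ≈ 0.4772ℏ.
Σ m_l² = 110, so Σ(L_z)² = 110 ℏ².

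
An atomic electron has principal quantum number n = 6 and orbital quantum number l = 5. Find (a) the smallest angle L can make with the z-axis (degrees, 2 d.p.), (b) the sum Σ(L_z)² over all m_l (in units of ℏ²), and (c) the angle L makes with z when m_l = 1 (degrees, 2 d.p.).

θ_min ≈ 24.09°; Σ(L_z)² = 110 ℏ²; θ(m_l=1) ≈ 79.48°

cos θ_min = 5/√30, so θ_min ≈ 24.09°.
Σ m_l² = 110, so Σ(L_z)² = 110 ℏ².
For m_l = 1: cos θ = 1/√30, θ ≈ 79.48°.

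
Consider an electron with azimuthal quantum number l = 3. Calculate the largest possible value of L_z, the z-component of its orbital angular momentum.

L_z,max = 3ℏ

L_z = m_l ℏ with m_l ∈ {−3, …, 3}; the maximum is m_l = 3.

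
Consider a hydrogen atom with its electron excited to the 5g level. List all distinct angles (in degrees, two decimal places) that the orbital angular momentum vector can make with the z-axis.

θ ∈ {26.57°, 47.87°, 63.43°, 77.08°, 90.00°, 102.92°, 116.57°, 132.13°, 153.43°}

The 5g level has l = 4.
|L|² = l(l+1)ℏ² = 20ℏ², so |L| = 2√5 ℏ.
cos θ = m_l/√20 for each m_l ∈ {-4, -3, -2, -1, 0, 1, 2, 3, 4}.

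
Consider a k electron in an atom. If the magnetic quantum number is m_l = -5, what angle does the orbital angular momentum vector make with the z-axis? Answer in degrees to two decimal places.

θ ≈ 131.92°

A k state has l = 7.
|L| = √(l(l+1)) ℏ = 2√14 ℏ.
L_z = m_l ℏ = −5ℏ.
cos θ = L_z/|L| = -5/√56, so θ ≈ 131.92°.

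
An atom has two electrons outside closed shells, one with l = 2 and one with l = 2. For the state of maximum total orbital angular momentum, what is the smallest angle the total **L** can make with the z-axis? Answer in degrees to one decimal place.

θ_min ≈ 26.6°

Angular momentum addition gives L = |l₁ − l₂|, …, l₁ + l₂.
L ∈ {0, 1, 2, 3, 4}.
The maximum is L = 4, with |L_tot| = ℏ√(4·5) = 2√5 ℏ.
The minimum angle with z is arccos(4/√20) ≈ 26.6°.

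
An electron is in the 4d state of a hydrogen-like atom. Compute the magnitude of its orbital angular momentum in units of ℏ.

|L| = √6 ℏ ≈ 2.449ℏ

4d means n = 4, l = 2.
|L| = ℏ√(l(l+1)) = ℏ√(2·3) = √6 ℏ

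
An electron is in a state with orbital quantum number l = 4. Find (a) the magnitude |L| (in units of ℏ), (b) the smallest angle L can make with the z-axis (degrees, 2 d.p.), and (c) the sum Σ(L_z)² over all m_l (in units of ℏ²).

|L| = ℏ√(4·5) = 2√5 ℏ ≈ 4.472ℏ.
cos θ_min = 4/√20, so θ_min ≈ 26.57°.
Σ m_l² = 60, so Σ(L_z)² = 60 ℏ².

|L| = 2√5 ℏ ≈ 4.472ℏ; θ_min ≈ 26.57°; Σ(L_z)² = 60 ℏ²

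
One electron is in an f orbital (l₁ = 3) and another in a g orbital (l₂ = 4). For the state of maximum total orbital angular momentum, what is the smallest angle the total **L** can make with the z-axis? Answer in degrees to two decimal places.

By the triangle rule, |l₁ − l₂| ≤ L ≤ l₁ + l₂.
L ∈ {1, 2, 3, 4, 5, 6, 7}.
The maximum is L = 7, with |L_tot| = ℏ√(7·8) = 2√14 ℏ.
The minimum angle with z is arccos(7/√56) ≈ 20.70°.

θ_min ≈ 20.70°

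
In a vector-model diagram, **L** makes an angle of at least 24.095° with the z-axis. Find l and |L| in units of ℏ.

l = 5, |L| = √30 ℏ ≈ 5.477ℏ

cos²θ_min = l/(l+1) = 0.8333.
l = cos²θ/sin²θ ≈ 5.
Then |L| = ℏ√(5·6) = √30 ℏ.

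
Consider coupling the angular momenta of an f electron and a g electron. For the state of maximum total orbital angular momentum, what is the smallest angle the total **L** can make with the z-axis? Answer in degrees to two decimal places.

θ_min ≈ 20.70°

By the triangle rule, |l₁ − l₂| ≤ L ≤ l₁ + l₂.
L ∈ {1, 2, 3, 4, 5, 6, 7}.
The maximum is L = 7, with |L_tot| = ℏ√(7·8) = 2√14 ℏ.
The minimum angle with z is arccos(7/√56) ≈ 20.70°.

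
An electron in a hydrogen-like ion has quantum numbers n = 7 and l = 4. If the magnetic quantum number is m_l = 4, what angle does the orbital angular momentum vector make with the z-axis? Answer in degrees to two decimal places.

|L|² = l(l+1)ℏ² = 20ℏ², so |L| = 2√5 ℏ.
L_z = m_l ℏ = 4ℏ.
cos θ = L_z/|L| = 4/√20, so θ ≈ 26.57°.

θ ≈ 26.57°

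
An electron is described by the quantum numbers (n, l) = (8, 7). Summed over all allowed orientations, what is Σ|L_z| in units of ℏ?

Σ|L_z| = 56 ℏ

m_l runs from −7 to 7, i.e. {-7, -6, -5, -4, -3, -2, -1, 0, 1, 2, 3, 4, 5, 6, 7}.
Σ|m_l| = l(l+1) = 56.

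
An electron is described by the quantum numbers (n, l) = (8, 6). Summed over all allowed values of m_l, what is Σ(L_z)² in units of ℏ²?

m_l ∈ {-6, -5, -4, -3, -2, -1, 0, 1, 2, 3, 4, 5, 6}.
Σ m_l² = 2·(1 + 4 + 9 + 16 + 25 + 36) = 182.

Σ(L_z)² = 182 ℏ²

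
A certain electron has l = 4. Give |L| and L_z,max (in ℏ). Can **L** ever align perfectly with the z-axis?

|L| = 2√5 ℏ ≈ 4.4721ℏ, while L_z,max = lℏ = 4ℏ.
Since |L| > L_z,max, the vector can never point exactly along z; the closest it comes is θ_min = arccos(4/√20) ≈ 26.6°.

No: L_z,max = 4ℏ < |L| = 2√5 ℏ ≈ 4.472ℏ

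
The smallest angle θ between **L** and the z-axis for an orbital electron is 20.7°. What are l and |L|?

l = 7, |L| = 2√14 ℏ ≈ 7.483ℏ

cos²θ_min = l/(l+1) = 0.8751.
Solving: l = 7.
Then |L| = ℏ√(7·8) = 2√14 ℏ.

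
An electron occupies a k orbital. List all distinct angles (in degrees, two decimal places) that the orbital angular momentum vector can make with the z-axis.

A k state has l = 7.
|L|² = l(l+1)ℏ² = 56ℏ², so |L| = 2√14 ℏ.
cos θ = m_l/√56 for each m_l ∈ {-7, -6, -5, -4, -3, -2, -1, 0, 1, 2, 3, 4, 5, 6, 7}.

θ ∈ {20.70°, 36.70°, 48.08°, 57.69°, 66.37°, 74.50°, 82.32°, 90.00°, 97.68°, 105.50°, 113.63°, 122.31°, 131.92°, 143.30°, 159.30°}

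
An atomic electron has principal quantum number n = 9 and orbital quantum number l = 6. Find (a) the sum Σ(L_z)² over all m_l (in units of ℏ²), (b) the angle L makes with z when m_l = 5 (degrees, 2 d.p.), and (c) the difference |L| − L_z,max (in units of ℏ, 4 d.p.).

Σ m_l² = 182, so Σ(L_z)² = 182 ℏ².
For m_l = 5: cos θ = 5/√42, θ ≈ 39.51°.
|L| − L_z,max = (√42 − 6)ℏ ≈ 0.4807ℏ.

Σ(L_z)² = 182 ℏ²; θ(m_l=5) ≈ 39.51°; |L|−L_z,max ≈ 0.4807ℏ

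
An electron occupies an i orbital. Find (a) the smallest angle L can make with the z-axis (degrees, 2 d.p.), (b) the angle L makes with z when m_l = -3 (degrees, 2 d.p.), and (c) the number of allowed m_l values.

For an i orbital, l = 6.
cos θ_min = 6/√42, so θ_min ≈ 22.21°.
For m_l = -3: cos θ = -3/√42, θ ≈ 117.58°.
There are 2l+1 = 13 values of m_l.

θ_min ≈ 22.21°; θ(m_l=-3) ≈ 117.58°; 13 values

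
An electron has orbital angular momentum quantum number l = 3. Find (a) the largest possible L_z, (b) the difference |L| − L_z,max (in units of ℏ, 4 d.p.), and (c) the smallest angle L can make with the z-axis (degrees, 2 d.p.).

L_z,max = 3ℏ; |L|−L_z,max ≈ 0.4641ℏ; θ_min ≈ 30.00°

L_z,max = lℏ = 3ℏ.
|L| − L_z,max = (2√3 − 3)ℏ ≈ 0.4641ℏ.
cos θ_min = 3/√12, so θ_min ≈ 30.00°.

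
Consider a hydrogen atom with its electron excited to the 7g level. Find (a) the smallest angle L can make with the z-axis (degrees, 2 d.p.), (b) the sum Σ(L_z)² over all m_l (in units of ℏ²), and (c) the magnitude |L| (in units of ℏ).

The 7g level has l = 4.
cos θ_min = 4/√20, so θ_min ≈ 26.57°.
Σ m_l² = 60, so Σ(L_z)² = 60 ℏ².
|L| = ℏ√(4·5) = 2√5 ℏ ≈ 4.472ℏ.

θ_min ≈ 26.57°; Σ(L_z)² = 60 ℏ²; |L| = 2√5 ℏ ≈ 4.472ℏ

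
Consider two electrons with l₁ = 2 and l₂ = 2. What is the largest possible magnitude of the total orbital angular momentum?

|L_tot|_max = 2√5 ℏ ≈ 4.472ℏ

Angular momentum addition gives L = |l₁ − l₂|, …, l₁ + l₂.
So L can be 0, 1, 2, 3, 4.
The largest magnitude corresponds to L = 4: |L_tot| = ℏ√(4·5) = 2√5 ℏ.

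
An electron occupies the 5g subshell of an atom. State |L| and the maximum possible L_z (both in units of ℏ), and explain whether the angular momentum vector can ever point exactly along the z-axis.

The 5g subshell has l = 4.
|L| = 2√5 ℏ ≈ 4.4721ℏ, while L_z,max = lℏ = 4ℏ.
Since |L| > L_z,max, the vector can never point exactly along z; the closest it comes is θ_min = arccos(4/√20) ≈ 26.6°.

No: L_z,max = 4ℏ < |L| = 2√5 ℏ ≈ 4.472ℏ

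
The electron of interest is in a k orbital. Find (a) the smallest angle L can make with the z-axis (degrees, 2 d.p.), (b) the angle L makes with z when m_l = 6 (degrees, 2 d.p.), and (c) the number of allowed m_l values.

θ_min ≈ 20.70°; θ(m_l=6) ≈ 36.70°; 15 values

A k state has l = 7.
cos θ_min = 7/√56, so θ_min ≈ 20.70°.
For m_l = 6: cos θ = 6/√56, θ ≈ 36.70°.
There are 2l+1 = 15 values of m_l.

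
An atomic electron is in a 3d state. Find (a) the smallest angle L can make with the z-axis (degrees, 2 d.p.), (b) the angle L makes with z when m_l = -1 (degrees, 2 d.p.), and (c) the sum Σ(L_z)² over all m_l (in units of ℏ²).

3d means n = 3, l = 2.
cos θ_min = 2/√6, so θ_min ≈ 35.26°.
For m_l = -1: cos θ = -1/√6, θ ≈ 114.09°.
Σ m_l² = 10, so Σ(L_z)² = 10 ℏ².

θ_min ≈ 35.26°; θ(m_l=-1) ≈ 114.09°; Σ(L_z)² = 10 ℏ²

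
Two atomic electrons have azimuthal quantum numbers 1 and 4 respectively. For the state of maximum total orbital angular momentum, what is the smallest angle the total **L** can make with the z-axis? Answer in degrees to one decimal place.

θ_min ≈ 24.1°

The total orbital quantum number L ranges from |l₁ − l₂| to l₁ + l₂ in integer steps.
So L can be 3, 4, 5.
The maximum is L = 5, with |L_tot| = ℏ√(5·6) = √30 ℏ.
The minimum angle with z is arccos(5/√30) ≈ 24.1°.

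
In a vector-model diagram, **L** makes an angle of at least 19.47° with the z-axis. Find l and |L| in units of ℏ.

l = 8, |L| = 6√2 ℏ ≈ 8.485ℏ

At minimum angle, m_l = l, so cos θ = l/√(l(l+1)); cos²θ = l/(l+1) = 0.8889.
Thus l = 0.8889/(1 − 0.8889) ≈ 8.
Then |L| = ℏ√(8·9) = 6√2 ℏ.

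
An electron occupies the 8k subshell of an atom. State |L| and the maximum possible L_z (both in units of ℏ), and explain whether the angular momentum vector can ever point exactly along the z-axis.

No: L_z,max = 7ℏ < |L| = 2√14 ℏ ≈ 7.483ℏ

The 8k subshell has l = 7.
|L| = 2√14 ℏ ≈ 7.4833ℏ, while L_z,max = lℏ = 7ℏ.
Since |L| > L_z,max, the vector can never point exactly along z; the closest it comes is θ_min = arccos(7/√56) ≈ 20.7°.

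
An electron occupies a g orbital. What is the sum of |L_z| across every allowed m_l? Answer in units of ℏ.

G corresponds to l = 4.
The allowed m_l values are -4, -3, -2, -1, 0, 1, 2, 3, 4.
Σ|m_l| = l(l+1) = 20.

Σ|L_z| = 20 ℏ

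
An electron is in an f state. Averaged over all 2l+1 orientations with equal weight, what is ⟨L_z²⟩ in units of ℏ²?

An f state has l = 3.
m_l runs from −3 to 3, i.e. {-3, -2, -1, 0, 1, 2, 3}.
⟨L_z²⟩ = ℏ²·l(l+1)/3 = 4ℏ².

⟨L_z²⟩ = 4 ℏ²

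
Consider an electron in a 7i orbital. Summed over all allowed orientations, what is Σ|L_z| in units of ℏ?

Σ|L_z| = 42 ℏ

For 7i, l = 6.
m_l runs from −6 to 6, i.e. {-6, -5, -4, -3, -2, -1, 0, 1, 2, 3, 4, 5, 6}.
Σ|m_l| = l(l+1) = 42.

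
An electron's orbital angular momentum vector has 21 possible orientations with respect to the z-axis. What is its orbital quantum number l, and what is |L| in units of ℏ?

21 = 2l + 1, so l = (21−1)/2 = 10.
|L| = ℏ√(l(l+1)) = ℏ√(10·11) = √110 ℏ.

l = 10, |L| = √110 ℏ ≈ 10.488ℏ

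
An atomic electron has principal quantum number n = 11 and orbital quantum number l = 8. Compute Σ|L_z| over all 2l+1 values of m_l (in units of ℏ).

Σ|L_z| = 72 ℏ

m_l ∈ {-8, -7, -6, -5, -4, -3, -2, -1, 0, 1, 2, 3, 4, 5, 6, 7, 8}.
Σ|m_l| = 2(1+2+…+8) = 72.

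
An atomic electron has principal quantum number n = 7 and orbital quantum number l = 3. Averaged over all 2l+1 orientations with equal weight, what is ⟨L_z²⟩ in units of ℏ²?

The allowed m_l values are -3, -2, -1, 0, 1, 2, 3.
⟨L_z²⟩ = ℏ²·(Σ m_l²)/(2l+1) = ℏ²·28/7 = 4ℏ².

⟨L_z²⟩ = 4 ℏ²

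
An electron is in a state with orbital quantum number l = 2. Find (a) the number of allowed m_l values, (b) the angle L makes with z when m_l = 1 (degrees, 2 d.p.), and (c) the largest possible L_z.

5 values; θ(m_l=1) ≈ 65.91°; L_z,max = 2ℏ

There are 2l+1 = 5 values of m_l.
For m_l = 1: cos θ = 1/√6, θ ≈ 65.91°.
L_z,max = lℏ = 2ℏ.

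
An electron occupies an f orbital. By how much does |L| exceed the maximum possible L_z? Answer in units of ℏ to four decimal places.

|L| − L_z,max ≈ 0.4641ℏ

For an f orbital, l = 3.
|L| = 2√3 ℏ ≈ 3.4641ℏ, while L_z,max = lℏ = 3ℏ.
The difference is (2√3 − 3)ℏ ≈ 0.4641ℏ.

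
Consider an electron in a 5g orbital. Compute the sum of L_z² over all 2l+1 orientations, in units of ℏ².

Σ(L_z)² = 60 ℏ²

For 5g, l = 4.
The allowed m_l values are -4, -3, -2, -1, 0, 1, 2, 3, 4.
Σ m_l² = 2·(1 + 4 + 9 + 16) = 60.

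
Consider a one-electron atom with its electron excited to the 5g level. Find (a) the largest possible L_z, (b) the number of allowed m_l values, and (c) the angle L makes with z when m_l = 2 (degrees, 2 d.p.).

The 5g level has l = 4.
L_z,max = lℏ = 4ℏ.
There are 2l+1 = 9 values of m_l.
For m_l = 2: cos θ = 2/√20, θ ≈ 63.43°.

L_z,max = 4ℏ; 9 values; θ(m_l=2) ≈ 63.43°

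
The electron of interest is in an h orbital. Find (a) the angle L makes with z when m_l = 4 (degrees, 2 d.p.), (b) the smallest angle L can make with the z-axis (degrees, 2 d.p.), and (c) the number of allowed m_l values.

For an h orbital, l = 5.
For m_l = 4: cos θ = 4/√30, θ ≈ 43.09°.
cos θ_min = 5/√30, so θ_min ≈ 24.09°.
There are 2l+1 = 11 values of m_l.

θ(m_l=4) ≈ 43.09°; θ_min ≈ 24.09°; 11 values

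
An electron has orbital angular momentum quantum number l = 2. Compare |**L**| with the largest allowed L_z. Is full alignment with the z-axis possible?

|L| = √6 ℏ ≈ 2.4495ℏ, while L_z,max = lℏ = 2ℏ.
Since |L| > L_z,max, the vector can never point exactly along z; the closest it comes is θ_min = arccos(2/√6) ≈ 35.3°.

No: L_z,max = 2ℏ < |L| = √6 ℏ ≈ 2.449ℏ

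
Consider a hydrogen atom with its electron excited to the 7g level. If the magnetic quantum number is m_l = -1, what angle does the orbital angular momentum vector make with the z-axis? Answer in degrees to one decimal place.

θ ≈ 102.9°

The 7g level has l = 4.
|L| = √(l(l+1)) ℏ = 2√5 ℏ.
L_z = m_l ℏ = −1ℏ.
cos θ = L_z/|L| = -1/√20, so θ ≈ 102.9°.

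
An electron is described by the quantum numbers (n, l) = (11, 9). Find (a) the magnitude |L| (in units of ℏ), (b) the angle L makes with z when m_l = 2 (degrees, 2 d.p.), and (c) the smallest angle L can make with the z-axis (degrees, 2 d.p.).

|L| = ℏ√(9·10) = 3√10 ℏ ≈ 9.487ℏ.
For m_l = 2: cos θ = 2/√90, θ ≈ 77.83°.
cos θ_min = 9/√90, so θ_min ≈ 18.43°.

|L| = 3√10 ℏ ≈ 9.487ℏ; θ(m_l=2) ≈ 77.83°; θ_min ≈ 18.43°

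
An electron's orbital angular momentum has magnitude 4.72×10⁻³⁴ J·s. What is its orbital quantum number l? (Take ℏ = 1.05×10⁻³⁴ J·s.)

l = 4

In units of ℏ, |L| ≈ 4.495.
l(l+1) ≈ 4.495² ≈ 20.21, so l = 4.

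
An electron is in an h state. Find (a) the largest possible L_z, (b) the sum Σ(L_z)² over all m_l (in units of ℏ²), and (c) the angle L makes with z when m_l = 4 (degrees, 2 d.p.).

The letter h corresponds to l = 5.
L_z,max = lℏ = 5ℏ.
Σ m_l² = 110, so Σ(L_z)² = 110 ℏ².
For m_l = 4: cos θ = 4/√30, θ ≈ 43.09°.

L_z,max = 5ℏ; Σ(L_z)² = 110 ℏ²; θ(m_l=4) ≈ 43.09°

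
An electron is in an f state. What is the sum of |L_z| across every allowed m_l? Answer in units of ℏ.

For an f orbital, l = 3.
m_l runs from −3 to 3, i.e. {-3, -2, -1, 0, 1, 2, 3}.
Σ|m_l| = 2·3(3+1)/2 = 12.

Σ|L_z| = 12 ℏ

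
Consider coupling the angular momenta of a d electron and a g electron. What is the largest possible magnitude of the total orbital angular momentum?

L runs from |2 − 4| = 2 to 2 + 4 = 6.
So L can be 2, 3, 4, 5, 6.
The largest magnitude corresponds to L = 6: |L_tot| = ℏ√(6·7) = √42 ℏ.

|L_tot|_max = √42 ℏ ≈ 6.481ℏ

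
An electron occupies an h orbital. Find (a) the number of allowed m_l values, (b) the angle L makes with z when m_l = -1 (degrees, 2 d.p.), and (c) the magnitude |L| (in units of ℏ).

11 values; θ(m_l=-1) ≈ 100.52°; |L| = √30 ℏ ≈ 5.477ℏ

An h state has l = 5.
There are 2l+1 = 11 values of m_l.
For m_l = -1: cos θ = -1/√30, θ ≈ 100.52°.
|L| = ℏ√(5·6) = √30 ℏ ≈ 5.477ℏ.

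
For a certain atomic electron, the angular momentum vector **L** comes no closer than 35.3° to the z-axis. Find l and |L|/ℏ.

cos²θ_min = l/(l+1) = 0.6661.
Thus l = 0.6661/(1 − 0.6661) ≈ 2.
Then |L| = ℏ√(2·3) = √6 ℏ.

l = 2, |L| = √6 ℏ ≈ 2.449ℏ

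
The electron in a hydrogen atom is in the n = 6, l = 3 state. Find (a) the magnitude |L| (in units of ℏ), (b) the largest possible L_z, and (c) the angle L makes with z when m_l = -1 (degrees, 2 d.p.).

|L| = 2√3 ℏ ≈ 3.464ℏ; L_z,max = 3ℏ; θ(m_l=-1) ≈ 106.78°

|L| = ℏ√(3·4) = 2√3 ℏ ≈ 3.464ℏ.
L_z,max = lℏ = 3ℏ.
For m_l = -1: cos θ = -1/√12, θ ≈ 106.78°.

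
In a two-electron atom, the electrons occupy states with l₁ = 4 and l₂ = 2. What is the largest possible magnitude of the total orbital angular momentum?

|L_tot|_max = √42 ℏ ≈ 6.481ℏ

Angular momentum addition gives L = |l₁ − l₂|, …, l₁ + l₂.
So L can be 2, 3, 4, 5, 6.
The largest magnitude corresponds to L = 6: |L_tot| = ℏ√(6·7) = √42 ℏ.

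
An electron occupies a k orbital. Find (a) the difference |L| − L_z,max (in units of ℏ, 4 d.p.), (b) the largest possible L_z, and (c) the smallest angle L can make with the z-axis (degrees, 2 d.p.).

|L|−L_z,max ≈ 0.4833ℏ; L_z,max = 7ℏ; θ_min ≈ 20.70°

A k state has l = 7.
|L| − L_z,max = (2√14 − 7)ℏ ≈ 0.4833ℏ.
L_z,max = lℏ = 7ℏ.
cos θ_min = 7/√56, so θ_min ≈ 20.70°.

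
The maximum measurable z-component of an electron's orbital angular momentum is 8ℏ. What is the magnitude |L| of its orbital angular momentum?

Since max m_l = l, l = 8.
Then |L| = ℏ√(8·9) = 6√2 ℏ.

|L| = 6√2 ℏ ≈ 8.485ℏ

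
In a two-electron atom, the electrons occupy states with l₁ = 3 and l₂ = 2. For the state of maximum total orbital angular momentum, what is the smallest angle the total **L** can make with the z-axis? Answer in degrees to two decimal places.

θ_min ≈ 24.09°

By the triangle rule, |l₁ − l₂| ≤ L ≤ l₁ + l₂.
L ∈ {1, 2, 3, 4, 5}.
The maximum is L = 5, with |L_tot| = ℏ√(5·6) = √30 ℏ.
The minimum angle with z is arccos(5/√30) ≈ 24.09°.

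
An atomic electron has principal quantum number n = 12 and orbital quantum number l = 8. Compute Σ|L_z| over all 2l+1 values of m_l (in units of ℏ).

The allowed m_l values are -8, -7, -6, -5, -4, -3, -2, -1, 0, 1, 2, 3, 4, 5, 6, 7, 8.
Σ|m_l| = l(l+1) = 72.

Σ|L_z| = 72 ℏ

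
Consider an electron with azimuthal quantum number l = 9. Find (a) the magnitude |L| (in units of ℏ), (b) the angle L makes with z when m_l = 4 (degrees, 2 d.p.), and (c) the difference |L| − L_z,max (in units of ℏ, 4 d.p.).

|L| = ℏ√(9·10) = 3√10 ℏ ≈ 9.487ℏ.
For m_l = 4: cos θ = 4/√90, θ ≈ 65.06°.
|L| − L_z,max = (3√10 − 9)ℏ ≈ 0.4868ℏ.

|L| = 3√10 ℏ ≈ 9.487ℏ; θ(m_l=4) ≈ 65.06°; |L|−L_z,max ≈ 0.4868ℏ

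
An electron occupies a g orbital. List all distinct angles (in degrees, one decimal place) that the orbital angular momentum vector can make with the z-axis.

G corresponds to l = 4.
|L|² = l(l+1)ℏ² = 20ℏ², so |L| = 2√5 ℏ.
cos θ = m_l/√20 for each m_l ∈ {-4, -3, -2, -1, 0, 1, 2, 3, 4}.

θ ∈ {26.6°, 47.9°, 63.4°, 77.1°, 90.0°, 102.9°, 116.6°, 132.1°, 153.4°}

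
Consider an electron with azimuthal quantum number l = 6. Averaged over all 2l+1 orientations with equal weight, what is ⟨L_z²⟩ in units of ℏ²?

m_l ∈ {-6, -5, -4, -3, -2, -1, 0, 1, 2, 3, 4, 5, 6}.
⟨L_z²⟩ = ℏ²·(Σ m_l²)/(2l+1) = ℏ²·182/13 = 14ℏ².

⟨L_z²⟩ = 14 ℏ²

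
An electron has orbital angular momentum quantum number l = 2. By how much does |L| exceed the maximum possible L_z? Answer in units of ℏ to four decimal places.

|L| − L_z,max ≈ 0.4495ℏ

|L| = √6 ℏ ≈ 2.4495ℏ, while L_z,max = lℏ = 2ℏ.
The difference is (√6 − 2)ℏ ≈ 0.4495ℏ.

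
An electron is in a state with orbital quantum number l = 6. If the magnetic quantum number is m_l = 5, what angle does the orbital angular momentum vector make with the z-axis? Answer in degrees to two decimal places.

|L| = ℏ√(l(l+1)) = √42 ℏ.
L_z = m_l ℏ = 5ℏ.
cos θ = L_z/|L| = 5/√42, so θ ≈ 39.51°.

θ ≈ 39.51°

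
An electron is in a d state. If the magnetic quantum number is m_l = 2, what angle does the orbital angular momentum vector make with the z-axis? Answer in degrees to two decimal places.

θ ≈ 35.26°

For a d orbital, l = 2.
|L| = ℏ√(l(l+1)) = √6 ℏ.
L_z = m_l ℏ = 2ℏ.
cos θ = L_z/|L| = 2/√6, so θ ≈ 35.26°.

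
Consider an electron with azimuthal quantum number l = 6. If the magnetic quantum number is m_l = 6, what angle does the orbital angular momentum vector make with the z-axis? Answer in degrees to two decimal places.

|L| = √(l(l+1)) ℏ = √42 ℏ.
L_z = m_l ℏ = 6ℏ.
cos θ = L_z/|L| = 6/√42, so θ ≈ 22.21°.

θ ≈ 22.21°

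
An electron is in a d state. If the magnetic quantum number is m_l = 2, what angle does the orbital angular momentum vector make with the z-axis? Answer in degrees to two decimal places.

The letter d corresponds to l = 2.
|L|² = l(l+1)ℏ² = 6ℏ², so |L| = √6 ℏ.
L_z = m_l ℏ = 2ℏ.
cos θ = L_z/|L| = 2/√6, so θ ≈ 35.26°.

θ ≈ 35.26°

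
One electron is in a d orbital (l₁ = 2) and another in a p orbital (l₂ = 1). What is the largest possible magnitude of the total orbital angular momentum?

By the triangle rule, |l₁ − l₂| ≤ L ≤ l₁ + l₂.
Allowed values: L = 1, 2, 3.
The largest magnitude corresponds to L = 3: |L_tot| = ℏ√(3·4) = 2√3 ℏ.

|L_tot|_max = 2√3 ℏ ≈ 3.464ℏ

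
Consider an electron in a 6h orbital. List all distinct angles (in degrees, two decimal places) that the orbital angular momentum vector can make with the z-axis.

For 6h, l = 5.
|L| = √(l(l+1)) ℏ = √30 ℏ.
cos θ = m_l/√30 for each m_l ∈ {-5, -4, -3, -2, -1, 0, 1, 2, 3, 4, 5}.

θ ∈ {24.09°, 43.09°, 56.79°, 68.58°, 79.48°, 90.00°, 100.52°, 111.42°, 123.21°, 136.91°, 155.91°}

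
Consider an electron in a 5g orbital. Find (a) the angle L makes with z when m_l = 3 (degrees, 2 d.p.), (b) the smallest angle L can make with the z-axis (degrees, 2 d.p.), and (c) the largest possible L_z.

θ(m_l=3) ≈ 47.87°; θ_min ≈ 26.57°; L_z,max = 4ℏ

The 5g subshell has l = 4.
For m_l = 3: cos θ = 3/√20, θ ≈ 47.87°.
cos θ_min = 4/√20, so θ_min ≈ 26.57°.
L_z,max = lℏ = 4ℏ.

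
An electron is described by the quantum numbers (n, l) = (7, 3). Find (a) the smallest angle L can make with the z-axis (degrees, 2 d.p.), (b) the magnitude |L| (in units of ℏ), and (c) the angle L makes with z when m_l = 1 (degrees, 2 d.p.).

θ_min ≈ 30.00°; |L| = 2√3 ℏ ≈ 3.464ℏ; θ(m_l=1) ≈ 73.22°

cos θ_min = 3/√12, so θ_min ≈ 30.00°.
|L| = ℏ√(3·4) = 2√3 ℏ ≈ 3.464ℏ.
For m_l = 1: cos θ = 1/√12, θ ≈ 73.22°.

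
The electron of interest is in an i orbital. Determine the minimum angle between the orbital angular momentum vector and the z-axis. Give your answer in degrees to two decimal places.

The letter i corresponds to l = 6.
|L|² = l(l+1)ℏ² = 42ℏ², so |L| = √42 ℏ.
The smallest angle corresponds to the largest L_z, i.e. m_l = l = 6, giving L_z = 6ℏ.
cos θ_min = 6/√42, so θ_min ≈ 22.21°.

θ_min ≈ 22.21°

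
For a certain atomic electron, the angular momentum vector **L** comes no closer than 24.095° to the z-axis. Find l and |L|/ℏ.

l = 5, |L| = √30 ℏ ≈ 5.477ℏ

cos²θ_min = l/(l+1) = 0.8333.
Solving: l = 5.
Then |L| = ℏ√(5·6) = √30 ℏ.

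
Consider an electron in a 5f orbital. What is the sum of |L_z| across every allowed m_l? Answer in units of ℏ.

Σ|L_z| = 12 ℏ

The 5f subshell has l = 3.
m_l ∈ {-3, -2, -1, 0, 1, 2, 3}.
Σ|m_l| = l(l+1) = 12.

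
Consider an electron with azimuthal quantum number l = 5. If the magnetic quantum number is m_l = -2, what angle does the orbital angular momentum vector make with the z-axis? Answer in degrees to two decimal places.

θ ≈ 111.42°

|L| = ℏ√(l(l+1)) = √30 ℏ.
L_z = m_l ℏ = −2ℏ.
cos θ = L_z/|L| = -2/√30, so θ ≈ 111.42°.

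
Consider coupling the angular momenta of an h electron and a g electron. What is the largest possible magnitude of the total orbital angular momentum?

|L_tot|_max = 3√10 ℏ ≈ 9.487ℏ

Angular momentum addition gives L = |l₁ − l₂|, …, l₁ + l₂.
L ∈ {1, 2, 3, 4, 5, 6, 7, 8, 9}.
The largest magnitude corresponds to L = 9: |L_tot| = ℏ√(9·10) = 3√10 ℏ.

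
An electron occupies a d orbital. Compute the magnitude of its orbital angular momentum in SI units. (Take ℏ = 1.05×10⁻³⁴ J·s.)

For a d orbital, l = 2.
|L| = ℏ√(l(l+1)) = ℏ√(2·3) = √6 ℏ
Numerically, |L| = 2.449 × (1.05×10⁻³⁴ J·s) = 2.57×10⁻³⁴ J·s.

|L| = 2.57×10⁻³⁴ J·s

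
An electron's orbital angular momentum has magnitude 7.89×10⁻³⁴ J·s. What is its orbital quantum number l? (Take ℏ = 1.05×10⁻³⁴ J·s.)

|L|/ℏ = (7.89×10⁻³⁴)/(1.05×10⁻³⁴) ≈ 7.514.
l(l+1) ≈ 7.514² ≈ 56.46, so l = 7.

l = 7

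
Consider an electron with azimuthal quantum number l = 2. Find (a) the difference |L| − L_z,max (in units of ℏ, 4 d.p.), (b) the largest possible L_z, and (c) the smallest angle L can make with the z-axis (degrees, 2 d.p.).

|L| − L_z,max = (√6 − 2)ℏ ≈ 0.4495ℏ.
L_z,max = lℏ = 2ℏ.
cos θ_min = 2/√6, so θ_min ≈ 35.26°.

|L|−L_z,max ≈ 0.4495ℏ; L_z,max = 2ℏ; θ_min ≈ 35.26°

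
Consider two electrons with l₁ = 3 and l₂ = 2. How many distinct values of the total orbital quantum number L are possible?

5

L runs from |3 − 2| = 1 to 3 + 2 = 5.
Allowed values: L = 1, 2, 3, 4, 5.
That is 5 values.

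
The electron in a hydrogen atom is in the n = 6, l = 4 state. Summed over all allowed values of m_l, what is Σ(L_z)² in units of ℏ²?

m_l ∈ {-4, -3, -2, -1, 0, 1, 2, 3, 4}.
Summing m² from −4 to 4: Σ m_l² = 60.

Σ(L_z)² = 60 ℏ²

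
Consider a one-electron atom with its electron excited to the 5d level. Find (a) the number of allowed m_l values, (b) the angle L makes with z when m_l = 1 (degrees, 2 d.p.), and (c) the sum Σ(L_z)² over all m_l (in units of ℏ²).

The 5d level has l = 2.
There are 2l+1 = 5 values of m_l.
For m_l = 1: cos θ = 1/√6, θ ≈ 65.91°.
Σ m_l² = 10, so Σ(L_z)² = 10 ℏ².

5 values; θ(m_l=1) ≈ 65.91°; Σ(L_z)² = 10 ℏ²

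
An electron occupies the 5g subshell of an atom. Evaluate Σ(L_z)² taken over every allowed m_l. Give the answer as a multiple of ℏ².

Σ(L_z)² = 60 ℏ²

The 5g subshell has l = 4.
m_l runs from −4 to 4, i.e. {-4, -3, -2, -1, 0, 1, 2, 3, 4}.
Summing m² from −4 to 4: Σ m_l² = 60.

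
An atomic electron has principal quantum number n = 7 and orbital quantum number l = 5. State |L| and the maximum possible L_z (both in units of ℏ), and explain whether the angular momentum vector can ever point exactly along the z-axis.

|L| = √30 ℏ ≈ 5.4772ℏ, while L_z,max = lℏ = 5ℏ.
Since |L| > L_z,max, the vector can never point exactly along z; the closest it comes is θ_min = arccos(5/√30) ≈ 24.1°.

No: L_z,max = 5ℏ < |L| = √30 ℏ ≈ 5.477ℏ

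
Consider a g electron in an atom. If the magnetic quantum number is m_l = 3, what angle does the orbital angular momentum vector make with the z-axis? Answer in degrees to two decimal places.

For a g orbital, l = 4.
|L| = ℏ√(l(l+1)) = 2√5 ℏ.
L_z = m_l ℏ = 3ℏ.
cos θ = L_z/|L| = 3/√20, so θ ≈ 47.87°.

θ ≈ 47.87°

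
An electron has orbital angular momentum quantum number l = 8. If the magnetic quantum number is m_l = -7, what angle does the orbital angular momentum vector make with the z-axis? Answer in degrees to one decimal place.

|L| = √(l(l+1)) ℏ = 6√2 ℏ.
L_z = m_l ℏ = −7ℏ.
cos θ = L_z/|L| = -7/√72, so θ ≈ 145.6°.

θ ≈ 145.6°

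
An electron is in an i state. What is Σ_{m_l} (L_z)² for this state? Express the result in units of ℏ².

Σ(L_z)² = 182 ℏ²

The letter i corresponds to l = 6.
m_l runs from −6 to 6, i.e. {-6, -5, -4, -3, -2, -1, 0, 1, 2, 3, 4, 5, 6}.
Σ m_l² = l(l+1)(2l+1)/3 = 6·7·13/3 = 182.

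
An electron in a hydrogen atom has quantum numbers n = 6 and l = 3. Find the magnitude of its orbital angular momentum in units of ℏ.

|L| = 2√3 ℏ ≈ 3.464ℏ

|L| = ℏ√(l(l+1)) = ℏ√(3·4) = 2√3 ℏ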